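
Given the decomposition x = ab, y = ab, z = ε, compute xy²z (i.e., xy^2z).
ababab

Given x = 'ab', y = 'ab', z = '' and i = 2:

xy^2z = x + y·y·...·y (2 times) + z
       = 'ab' + 'ab'^2 + ''
       = 'ab' + 'abab' + ''
       = 'ababab'

The pumped string is 'ababab' with length 6.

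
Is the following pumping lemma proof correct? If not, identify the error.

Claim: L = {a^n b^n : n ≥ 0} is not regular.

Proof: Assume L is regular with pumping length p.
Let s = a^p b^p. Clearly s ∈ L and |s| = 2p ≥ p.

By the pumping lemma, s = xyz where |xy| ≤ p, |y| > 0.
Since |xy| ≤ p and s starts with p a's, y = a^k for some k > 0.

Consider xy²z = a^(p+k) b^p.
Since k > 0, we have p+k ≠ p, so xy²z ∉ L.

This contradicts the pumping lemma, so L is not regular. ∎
The proof is correct.

This proof is valid because:
1. The string s = a^p b^p is correctly in L
2. The decomposition analysis is correct: y must consist only of a's
3. The contradiction is valid: pumping increases a's but not b's
4. The conclusion follows logically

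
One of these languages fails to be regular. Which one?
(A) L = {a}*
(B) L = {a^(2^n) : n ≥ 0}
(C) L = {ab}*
(B) {a^(2^n) : n ≥ 0}

(B) L = {a^(2^n) : n ≥ 0} is NOT regular.

The pumping lemma can be used to prove this:
After pumping, length is no longer a power of 2

The other languages are regular because they can be recognized by finite automata.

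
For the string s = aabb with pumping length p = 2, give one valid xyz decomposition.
x = '', y = 'a', z = 'abb'

For s = aabb and p = 2, one valid decomposition is:
- x = '' (length 0)
- y = 'a' (length 1)
- z = 'abb' (length 3)

Verification:
- xyz = '' + 'a' + 'abb' = aabb ✓
- |xy| = 1 ≤ 2 ✓
- |y| = 1 > 0 ✓

All pumping lemma constraints are satisfied.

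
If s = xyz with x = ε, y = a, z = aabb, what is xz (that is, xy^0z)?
aabb

Given x = '', y = 'a', z = 'aabb' and i = 0:

xy^0z = x + y·y·...·y (0 times) + z
       = '' + 'a'^0 + 'aabb'
       = '' + '' + 'aabb'
       = 'aabb'

The pumped string is 'aabb' with length 4.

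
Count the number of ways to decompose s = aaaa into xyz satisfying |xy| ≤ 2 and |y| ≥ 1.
3

For s = 'aaaa' with pumping length p = 2:

Constraints: |xy| ≤ 2, |y| > 0

Valid decompositions (|xy| ≤ p, |y| ≥ 1):
  • x='', y='a', z='aaa'
  • x='a', y='a', z='aa'
  • x='', y='aa', z='aa'

Total count: 3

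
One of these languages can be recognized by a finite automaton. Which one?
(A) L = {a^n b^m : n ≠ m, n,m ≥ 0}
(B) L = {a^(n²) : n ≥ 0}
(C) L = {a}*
(C) {a}*

(C) L = {a}* is regular.

This can be recognized by a finite automaton (DFA/NFA).
Regular expressions like {a}* define regular languages.

The other choices are not regular:
- {a^n b^m : n ≠ m, n,m ≥ 0}: After pumping a's, we can make n = m
- {a^(n²) : n ≥ 0}: After pumping, length is no longer a perfect square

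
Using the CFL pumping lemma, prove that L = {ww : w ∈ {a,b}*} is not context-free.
Assume for contradiction that L is context-free, and let p ≥ 1 be the pumping length given by the pumping lemma for CFLs.
Choose s = a^p b^p a^p b^p. Then s ∈ L (take w = a^p b^p) and |s| = 4p ≥ p.
By the CFL pumping lemma, s = uvxyz for some u, v, x, y, z with |vxy| ≤ p, |vy| ≥ 1, and uv^i xy^i z ∈ L for every i ≥ 0.

Write s as four blocks A₁ B₁ A₂ B₂ with A₁ = A₂ = a^p and B₁ = B₂ = b^p. Since |vxy| ≤ p, the window vxy lies inside at most two adjacent blocks. Take i = 0 and let t = uxz, so |t| = 4p − |vy| with 1 ≤ |vy| ≤ p. If |t| is odd, t ∉ L immediately, so assume |vy| is even (hence |vy| ≥ 2) and |t|/2 = 2p − |vy|/2, which satisfies p ≤ |t|/2 ≤ 2p − 1.

Case 1 (vxy inside A₁B₁): t = a^(p−j) b^(p−l) a^p b^p with j + l = |vy|. The second half of t has length < 2p, so it is a suffix of the trailing a^p b^p and ends in b; the first half is a^(p−j) b^(p−l) a^((j+l)/2), which ends in a because (j+l)/2 ≥ 1. The halves differ, so t ∉ L.

Case 2 (vxy inside B₁A₂, straddling the middle): t = a^p b^(p−j) a^(p−l) b^p with j + l = |vy|. If t = ww, then w is a prefix of t of length ≥ p, so w begins with a^p; and w is a suffix of t of length ≥ p, so w ends with b^p. That forces |w| ≥ 2p, contradicting |w| = |t|/2 ≤ 2p − 1. So t ∉ L.

Case 3 (vxy inside A₂B₂): t = a^p b^p a^(p−j) b^(p−l) with j + l = |vy|. The first half of t is a prefix of a^p b^p, so it begins with a; the second half is b^((j+l)/2) a^(p−j) b^(p−l), which begins with b. The halves differ, so t ∉ L.

In every case uv⁰xy⁰z = uxz ∉ L.

This contradicts the CFL pumping lemma, which requires uv^i xy^i z ∈ L for all i ≥ 0.
Hence L = {ww : w ∈ {a,b}*} is not context-free. ∎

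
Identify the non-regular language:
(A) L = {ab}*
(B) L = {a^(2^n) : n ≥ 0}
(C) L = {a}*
(B) {a^(2^n) : n ≥ 0}

(B) L = {a^(2^n) : n ≥ 0} is NOT regular.

The pumping lemma can be used to prove this:
After pumping, length is no longer a power of 2

The other languages are regular because they can be recognized by finite automata.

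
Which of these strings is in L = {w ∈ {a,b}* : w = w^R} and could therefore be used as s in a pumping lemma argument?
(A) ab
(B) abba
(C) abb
(B) abba

The pumping lemma is applied to a string s that lies in L, so first check membership of each option:
- (A) ab reversed is ba ≠ ab, so it is not a palindrome and is not in L ✗
- (B) abba reversed is abba, the same string, so it is a palindrome and is in L ✓
- (C) abb reversed is bba ≠ abb, so it is not a palindrome and is not in L ✗

Only (B) abba is in L, so it is the only candidate that could play the role of s.
(In a complete proof one picks s in terms of the pumping length p so that |s| ≥ p is guaranteed; a fixed string like abba illustrates the shape of such an s.)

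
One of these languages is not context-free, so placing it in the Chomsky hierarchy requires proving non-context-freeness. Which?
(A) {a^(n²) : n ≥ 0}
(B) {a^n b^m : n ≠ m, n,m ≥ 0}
(A) {a^(n²) : n ≥ 0}

(A) {a^(n²) : n ≥ 0} requires the CFL pumping lemma.

- {a^n b^m : n ≠ m, n,m ≥ 0} is context-free (but not regular)
  • Can be shown non-regular with the regular pumping lemma
  • After pumping a's, we can make n = m

- {a^(n²) : n ≥ 0} is NOT context-free
  • Requires the CFL pumping lemma to prove
  • Gaps between squares grow unboundedly

The CFL pumping lemma is "stronger" in that it can prove non-membership
in the larger class of context-free languages.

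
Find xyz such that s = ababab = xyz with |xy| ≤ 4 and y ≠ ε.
x = 'a', y = 'b', z = 'abab'

For s = ababab and p = 4, one valid decomposition is:
- x = 'a' (length 1)
- y = 'b' (length 1)
- z = 'abab' (length 4)

Verification:
- xyz = 'a' + 'b' + 'abab' = ababab ✓
- |xy| = 2 ≤ 4 ✓
- |y| = 1 > 0 ✓

All pumping lemma constraints are satisfied.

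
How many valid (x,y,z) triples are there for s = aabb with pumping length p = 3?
6

For s = 'aabb' with pumping length p = 3:

Constraints: |xy| ≤ 3, |y| > 0

Valid decompositions (|xy| ≤ p, |y| ≥ 1):
  • x='', y='a', z='abb'
  • x='a', y='a', z='bb'
  • x='', y='aa', z='bb'
  • x='aa', y='b', z='b'
  • x='a', y='ab', z='b'
  • x='', y='aab', z='b'

Total count: 6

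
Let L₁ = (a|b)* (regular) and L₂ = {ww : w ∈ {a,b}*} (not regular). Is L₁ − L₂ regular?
No — L₁ − L₂ is not regular.

L₁ − L₂ is the complement of {ww} within {a,b}*. If it were regular, its complement {ww} would be regular as well (regular languages are closed under complement) — contradiction. So L₁ − L₂ is not regular.

Note that the bare facts "L₁ regular, L₂ non-regular" do not settle the question by themselves: the closure of regular languages under ∪, ∩, complement and difference applies only when BOTH operands are regular. With a non-regular operand the result can come out regular or non-regular depending on the specific languages, so one has to work out L₁ − L₂ for this particular pair, as above.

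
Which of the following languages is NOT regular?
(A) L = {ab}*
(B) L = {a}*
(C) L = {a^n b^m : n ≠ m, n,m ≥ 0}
(C) {a^n b^m : n ≠ m, n,m ≥ 0}

(C) L = {a^n b^m : n ≠ m, n,m ≥ 0} is NOT regular.

The pumping lemma can be used to prove this:
After pumping a's, we can make n = m

The other languages are regular because they can be recognized by finite automata.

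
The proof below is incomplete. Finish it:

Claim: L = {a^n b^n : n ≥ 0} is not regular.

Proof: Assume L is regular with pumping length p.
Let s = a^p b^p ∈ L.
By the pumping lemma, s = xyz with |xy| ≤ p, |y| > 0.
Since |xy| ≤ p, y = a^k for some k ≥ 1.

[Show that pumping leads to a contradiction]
Consider xy²z = a^(p+k) b^p.

Since k ≥ 1, we have p + k > p.
So xy²z has more a's than b's: (p+k) a's vs p b's.
This means xy²z ∉ L because a^n b^n requires equal counts.

This contradicts the pumping lemma which states xy²z ∈ L.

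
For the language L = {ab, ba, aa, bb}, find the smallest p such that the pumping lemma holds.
p = 3

For a finite language L, the pumping lemma holds vacuously if p > max|s| for s ∈ L.

The longest string in L = {ab, ba, aa, bb} has length 2.
If p = 3, then no string s ∈ L has |s| ≥ p, so the condition is vacuously true.

The minimum pumping length is p = 3.

Why no smaller p works: for any p ≤ 2, the longest string s ∈ L has |s| = 2 ≥ p, so it would
have to be pumpable; but pumping up (i = 2, 3, ...) produces ever longer strings, which cannot all lie in the
finite language L. So the pumping property fails for every p ≤ 2.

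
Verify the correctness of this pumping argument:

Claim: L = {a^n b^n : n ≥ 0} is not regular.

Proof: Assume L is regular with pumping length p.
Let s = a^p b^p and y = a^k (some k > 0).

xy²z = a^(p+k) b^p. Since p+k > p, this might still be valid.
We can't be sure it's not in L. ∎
The proof is INCORRECT.

Error: The conclusion is wrong.
xy²z = a^(p+k) b^p is definitely NOT in L because the number of a's (p+k) ≠ number of b's (p).
The proof incorrectly doubts what is actually a valid contradiction.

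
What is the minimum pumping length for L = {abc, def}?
p = 4

For a finite language L, the pumping lemma holds vacuously if p > max|s| for s ∈ L.

The longest string in L = {abc, def} has length 3.
If p = 4, then no string s ∈ L has |s| ≥ p, so the condition is vacuously true.

The minimum pumping length is p = 4.

Why no smaller p works: for any p ≤ 3, the longest string s ∈ L has |s| = 3 ≥ p, so it would
have to be pumpable; but pumping up (i = 2, 3, ...) produces ever longer strings, which cannot all lie in the
finite language L. So the pumping property fails for every p ≤ 3.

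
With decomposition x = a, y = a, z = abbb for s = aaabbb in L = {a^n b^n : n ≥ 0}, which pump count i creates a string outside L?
i = 0

xy⁰z = a · ε · abbb = aabbb; aabbb has 2 a's and 3 b's; 2 ≠ 3, so it is not in L.
(Other choices also work, e.g. i = 2, 3; only i = 1 is guaranteed to stay in L since xy¹z = s.)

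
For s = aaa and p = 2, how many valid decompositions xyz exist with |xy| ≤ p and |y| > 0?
3

For s = 'aaa' with pumping length p = 2:

Constraints: |xy| ≤ 2, |y| > 0

Valid decompositions (|xy| ≤ p, |y| ≥ 1):
  • x='', y='a', z='aa'
  • x='a', y='a', z='a'
  • x='', y='aa', z='a'

Total count: 3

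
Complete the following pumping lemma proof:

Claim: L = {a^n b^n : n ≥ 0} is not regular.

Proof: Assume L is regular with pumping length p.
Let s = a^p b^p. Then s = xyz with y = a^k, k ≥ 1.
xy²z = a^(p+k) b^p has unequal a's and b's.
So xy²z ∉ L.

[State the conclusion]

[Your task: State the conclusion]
This contradicts the pumping lemma for regular languages,
which guarantees xy^i z ∈ L for all i ≥ 0.

Since our assumption that L is regular leads to a contradiction,
we conclude that L = {a^n b^n : n ≥ 0} is NOT regular. ∎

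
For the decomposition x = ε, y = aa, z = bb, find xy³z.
aaaaaabb

Given x = '', y = 'aa', z = 'bb' and i = 3:

xy^3z = x + y·y·...·y (3 times) + z
       = '' + 'aa'^3 + 'bb'
       = '' + 'aaaaaa' + 'bb'
       = 'aaaaaabb'

The pumped string is 'aaaaaabb' with length 8.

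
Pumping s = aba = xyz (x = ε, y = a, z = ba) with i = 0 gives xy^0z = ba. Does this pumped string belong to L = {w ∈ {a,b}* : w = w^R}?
No

xy⁰z = ε · ε · ba = ba.
ba reversed is ab ≠ ba, so it is not a palindrome and is not in L.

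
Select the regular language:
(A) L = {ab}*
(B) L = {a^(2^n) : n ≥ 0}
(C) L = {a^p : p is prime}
(A) {ab}*

(A) L = {ab}* is regular.

This can be recognized by a finite automaton (DFA/NFA).
Regular expressions like {ab}* define regular languages.

The other choices are not regular:
- {a^(2^n) : n ≥ 0}: After pumping, length is no longer a power of 2
- {a^p : p is prime}: After pumping, the length becomes composite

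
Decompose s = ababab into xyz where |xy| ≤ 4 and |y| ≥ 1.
x = 'ab', y = 'a', z = 'bab'

For s = ababab and p = 4, one valid decomposition is:
- x = 'ab' (length 2)
- y = 'a' (length 1)
- z = 'bab' (length 3)

Verification:
- xyz = 'ab' + 'a' + 'bab' = ababab ✓
- |xy| = 3 ≤ 4 ✓
- |y| = 1 > 0 ✓

All pumping lemma constraints are satisfied.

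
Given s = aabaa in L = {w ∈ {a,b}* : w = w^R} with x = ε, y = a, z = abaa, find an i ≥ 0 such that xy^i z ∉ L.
i = 0

xy⁰z = ε · ε · abaa = abaa; abaa reversed is aaba ≠ abaa, so it is not a palindrome and is not in L.
(Other choices also work, e.g. i = 2, 3; only i = 1 is guaranteed to stay in L since xy¹z = s.)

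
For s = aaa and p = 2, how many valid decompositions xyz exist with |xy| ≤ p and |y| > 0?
3

For s = 'aaa' with pumping length p = 2:

Constraints: |xy| ≤ 2, |y| > 0

Valid decompositions (|xy| ≤ p, |y| ≥ 1):
  • x='', y='a', z='aa'
  • x='a', y='a', z='a'
  • x='', y='aa', z='a'

Total count: 3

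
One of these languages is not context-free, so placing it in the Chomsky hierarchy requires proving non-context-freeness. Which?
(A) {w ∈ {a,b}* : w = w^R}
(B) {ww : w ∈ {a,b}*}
(B) {ww : w ∈ {a,b}*}

(B) {ww : w ∈ {a,b}*} requires the CFL pumping lemma.

- {w ∈ {a,b}* : w = w^R} is context-free (but not regular)
  • Can be shown non-regular with the regular pumping lemma
  • After pumping, the string is no longer symmetric

- {ww : w ∈ {a,b}*} is NOT context-free
  • Requires the CFL pumping lemma to prove
  • Even a PDA cannot compare two arbitrary halves symbol by symbol; CFL pumping on a^p b^p a^p b^p fails

The CFL pumping lemma is "stronger" in that it can prove non-membership
in the larger class of context-free languages.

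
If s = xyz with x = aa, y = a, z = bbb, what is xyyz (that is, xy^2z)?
aaaabbb

Given x = 'aa', y = 'a', z = 'bbb' and i = 2:

xy^2z = x + y·y·...·y (2 times) + z
       = 'aa' + 'a'^2 + 'bbb'
       = 'aa' + 'aa' + 'bbb'
       = 'aaaabbb'

The pumped string is 'aaaabbb' with length 7.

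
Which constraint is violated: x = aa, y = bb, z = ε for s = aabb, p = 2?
Violated: |xy| ≤ p

The decomposition x = aa, y = bb, z = ε for s = aabb with p = 2
violates the constraint: |xy| ≤ p

|xy| = |aabb| = 4 > 2 = p. The decomposition puts too many characters in xy.

Pumping lemma constraints:
1. xyz = s (decomposition is valid)
2. |xy| ≤ p
3. |y| > 0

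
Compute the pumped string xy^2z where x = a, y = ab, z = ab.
aababab

Given x = 'a', y = 'ab', z = 'ab' and i = 2:

xy^2z = x + y·y·...·y (2 times) + z
       = 'a' + 'ab'^2 + 'ab'
       = 'a' + 'abab' + 'ab'
       = 'aababab'

The pumped string is 'aababab' with length 7.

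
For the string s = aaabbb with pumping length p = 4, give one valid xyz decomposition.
x = '', y = 'aaab', z = 'bb'

For s = aaabbb and p = 4, one valid decomposition is:
- x = '' (length 0)
- y = 'aaab' (length 4)
- z = 'bb' (length 2)

Verification:
- xyz = '' + 'aaab' + 'bb' = aaabbb ✓
- |xy| = 4 ≤ 4 ✓
- |y| = 4 > 0 ✓

All pumping lemma constraints are satisfied.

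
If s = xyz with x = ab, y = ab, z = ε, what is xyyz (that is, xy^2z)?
ababab

Given x = 'ab', y = 'ab', z = '' and i = 2:

xy^2z = x + y·y·...·y (2 times) + z
       = 'ab' + 'ab'^2 + ''
       = 'ab' + 'abab' + ''
       = 'ababab'

The pumped string is 'ababab' with length 6.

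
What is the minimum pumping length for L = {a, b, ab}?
p = 3

For a finite language L, the pumping lemma holds vacuously if p > max|s| for s ∈ L.

The longest string in L = {a, b, ab} has length 2.
If p = 3, then no string s ∈ L has |s| ≥ p, so the condition is vacuously true.

The minimum pumping length is p = 3.

Why no smaller p works: for any p ≤ 2, the longest string s ∈ L has |s| = 2 ≥ p, so it would
have to be pumpable; but pumping up (i = 2, 3, ...) produces ever longer strings, which cannot all lie in the
finite language L. So the pumping property fails for every p ≤ 2.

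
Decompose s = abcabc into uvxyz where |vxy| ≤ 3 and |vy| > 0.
u='ab', v='c', x='a', y='b', z='c'

For s = abcabc with pumping length p = 3:

One valid decomposition:
- u = 'ab'
- v = 'c'
- x = 'a'
- y = 'b'
- z = 'c'

Verification:
- uvxyz = 'ab' + 'c' + 'a' + 'b' + 'c' = abcabc ✓
- |vxy| = |'cab'| = 3 ≤ 3 ✓
- |vy| = |'cb'| = 2 > 0 ✓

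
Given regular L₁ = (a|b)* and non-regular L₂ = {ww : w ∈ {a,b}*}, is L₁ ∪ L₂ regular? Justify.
Yes — L₁ ∪ L₂ is regular.

{ww} ⊆ (a|b)*, so L₁ ∪ L₂ = (a|b)*, which is regular.

Note that the bare facts "L₁ regular, L₂ non-regular" do not settle the question by themselves: the closure of regular languages under ∪, ∩, complement and difference applies only when BOTH operands are regular. With a non-regular operand the result can come out regular or non-regular depending on the specific languages, so one has to work out L₁ ∪ L₂ for this particular pair, as above.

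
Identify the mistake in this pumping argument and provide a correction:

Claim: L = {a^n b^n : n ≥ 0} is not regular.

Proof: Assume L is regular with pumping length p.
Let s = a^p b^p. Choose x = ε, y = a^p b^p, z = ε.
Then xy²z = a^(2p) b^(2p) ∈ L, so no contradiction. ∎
Error: The decomposition violates |xy| ≤ p. With y = a^p b^p, |xy| = |y| = 2p > p. (The proof also miscomputes xy²z, which would be a^p b^p a^p b^p rather than a^(2p) b^(2p), and it wrongly treats one harmless decomposition as settling the matter — the prover does not get to choose the decomposition.)

Correction: The pumping lemma requires |xy| ≤ p, and the argument must handle every decomposition satisfying |xy| ≤ p, |y| ≥ 1. Since s starts with p a's, any such y consists only of a's, say y = a^k with k ≥ 1. Then xy²z = a^(p+k) b^p has unequal numbers of a's and b's, so xy²z ∉ L — the required contradiction.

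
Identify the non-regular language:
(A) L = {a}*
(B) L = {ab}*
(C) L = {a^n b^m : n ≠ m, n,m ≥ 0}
(C) {a^n b^m : n ≠ m, n,m ≥ 0}

(C) L = {a^n b^m : n ≠ m, n,m ≥ 0} is NOT regular.

The pumping lemma can be used to prove this:
After pumping a's, we can make n = m

The other languages are regular because they can be recognized by finite automata.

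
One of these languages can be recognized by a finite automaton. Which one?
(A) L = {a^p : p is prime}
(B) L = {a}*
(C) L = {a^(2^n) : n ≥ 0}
(B) {a}*

(B) L = {a}* is regular.

This can be recognized by a finite automaton (DFA/NFA).
Regular expressions like {a}* define regular languages.

The other choices are not regular:
- {a^(2^n) : n ≥ 0}: After pumping, length is no longer a power of 2
- {a^p : p is prime}: After pumping, the length becomes composite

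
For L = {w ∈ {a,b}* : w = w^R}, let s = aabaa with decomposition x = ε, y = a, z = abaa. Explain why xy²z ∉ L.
xy²z = aaabaa ∉ L

Pumping with i = 2 replaces y = a by y² = aa:
- Original: s = xyz = aabaa; aabaa reversed is aabaa, the same string, so it is a palindrome and is in L
- Pumped: xy²z = ε · aa · abaa = aaabaa
- aaabaa reversed is aabaaa ≠ aaabaa, so it is not a palindrome and is not in L

The pumping lemma would require xy²z ∈ L, so this decomposition yields a contradiction.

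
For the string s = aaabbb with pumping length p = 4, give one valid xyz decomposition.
x = 'a', y = 'a', z = 'abbb'

For s = aaabbb and p = 4, one valid decomposition is:
- x = 'a' (length 1)
- y = 'a' (length 1)
- z = 'abbb' (length 4)

Verification:
- xyz = 'a' + 'a' + 'abbb' = aaabbb ✓
- |xy| = 2 ≤ 4 ✓
- |y| = 1 > 0 ✓

All pumping lemma constraints are satisfied.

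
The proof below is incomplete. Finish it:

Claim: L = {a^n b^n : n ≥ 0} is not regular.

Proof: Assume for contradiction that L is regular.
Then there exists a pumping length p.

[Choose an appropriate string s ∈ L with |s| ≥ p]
s = a^p b^p

This string is in L (has equal a's and b's) and has length 2p ≥ p.
Any decomposition xyz with |xy| ≤ p means y consists only of a's,
so pumping will unbalance the counts.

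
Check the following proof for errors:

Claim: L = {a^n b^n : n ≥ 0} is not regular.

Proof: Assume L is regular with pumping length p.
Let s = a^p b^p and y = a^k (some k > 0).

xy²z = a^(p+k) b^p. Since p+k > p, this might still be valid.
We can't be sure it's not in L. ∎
The proof is INCORRECT.

Error: The conclusion is wrong.
xy²z = a^(p+k) b^p is definitely NOT in L because the number of a's (p+k) ≠ number of b's (p).
The proof incorrectly doubts what is actually a valid contradiction.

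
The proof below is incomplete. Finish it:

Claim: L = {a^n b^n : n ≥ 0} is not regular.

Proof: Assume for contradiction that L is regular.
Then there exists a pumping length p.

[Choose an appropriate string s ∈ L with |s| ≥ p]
s = a^p b^p

This string is in L (has equal a's and b's) and has length 2p ≥ p.
Any decomposition xyz with |xy| ≤ p means y consists only of a's,
so pumping will unbalance the counts.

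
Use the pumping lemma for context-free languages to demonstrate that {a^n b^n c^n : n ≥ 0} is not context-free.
Assume for contradiction that L is context-free, and let p ≥ 1 be the pumping length given by the pumping lemma for CFLs.
Choose s = a^p b^p c^p. Then s ∈ L and |s| = 3p ≥ p.
By the CFL pumping lemma, s = uvxyz for some u, v, x, y, z with |vxy| ≤ p, |vy| ≥ 1, and uv^i xy^i z ∈ L for every i ≥ 0.

Because |vxy| ≤ p, the window vxy cannot contain both an a and a c: any substring of s containing both must include the entire block b^p plus at least one a and one c, so it has length ≥ p + 2 > p.
Hence at least one of the letters a, c does not occur in vy at all.

Take i = 0: the string uxz is obtained from s by deleting |vy| ≥ 1 symbols, so |uxz| = 3p − |vy| < 3p.
But the letter (a or c) that does not occur in vy still occurs exactly p times in uxz. Every string of L with exactly p copies of some letter is a^p b^p c^p, of length 3p. Since |uxz| < 3p, uxz ∉ L.

This contradicts the CFL pumping lemma, which requires uv^i xy^i z ∈ L for all i ≥ 0.
Hence L = {a^n b^n c^n : n ≥ 0} is not context-free. ∎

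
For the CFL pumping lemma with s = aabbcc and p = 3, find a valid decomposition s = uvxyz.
u='aa', v='b', x='b', y='c', z='c'

For s = aabbcc with pumping length p = 3:

One valid decomposition:
- u = 'aa'
- v = 'b'
- x = 'b'
- y = 'c'
- z = 'c'

Verification:
- uvxyz = 'aa' + 'b' + 'b' + 'c' + 'c' = aabbcc ✓
- |vxy| = |'bbc'| = 3 ≤ 3 ✓
- |vy| = |'bc'| = 2 > 0 ✓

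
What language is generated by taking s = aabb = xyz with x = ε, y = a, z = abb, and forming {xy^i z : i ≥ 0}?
{xy^i z : i ≥ 0} = {a^(i+1) b^2 : i ≥ 0} = {abb, aabb, aaabb, ...}

With x = ε, y = a, z = abb: Starting with aabb and pumping the first 'a' (z = abb keeps the second 'a'), we get strings with i+1 a's followed by 2 b's for i = 0, 1, 2, ...; note bb is not produced because z always contributes one a.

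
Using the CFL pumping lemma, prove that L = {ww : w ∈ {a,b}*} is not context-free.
Assume for contradiction that L is context-free, and let p ≥ 1 be the pumping length given by the pumping lemma for CFLs.
Choose s = a^p b^p a^p b^p. Then s ∈ L (take w = a^p b^p) and |s| = 4p ≥ p.
By the CFL pumping lemma, s = uvxyz for some u, v, x, y, z with |vxy| ≤ p, |vy| ≥ 1, and uv^i xy^i z ∈ L for every i ≥ 0.

Write s as four blocks A₁ B₁ A₂ B₂ with A₁ = A₂ = a^p and B₁ = B₂ = b^p. Since |vxy| ≤ p, the window vxy lies inside at most two adjacent blocks. Take i = 0 and let t = uxz, so |t| = 4p − |vy| with 1 ≤ |vy| ≤ p. If |t| is odd, t ∉ L immediately, so assume |vy| is even (hence |vy| ≥ 2) and |t|/2 = 2p − |vy|/2, which satisfies p ≤ |t|/2 ≤ 2p − 1.

Case 1 (vxy inside A₁B₁): t = a^(p−j) b^(p−l) a^p b^p with j + l = |vy|. The second half of t has length < 2p, so it is a suffix of the trailing a^p b^p and ends in b; the first half is a^(p−j) b^(p−l) a^((j+l)/2), which ends in a because (j+l)/2 ≥ 1. The halves differ, so t ∉ L.

Case 2 (vxy inside B₁A₂, straddling the middle): t = a^p b^(p−j) a^(p−l) b^p with j + l = |vy|. If t = ww, then w is a prefix of t of length ≥ p, so w begins with a^p; and w is a suffix of t of length ≥ p, so w ends with b^p. That forces |w| ≥ 2p, contradicting |w| = |t|/2 ≤ 2p − 1. So t ∉ L.

Case 3 (vxy inside A₂B₂): t = a^p b^p a^(p−j) b^(p−l) with j + l = |vy|. The first half of t is a prefix of a^p b^p, so it begins with a; the second half is b^((j+l)/2) a^(p−j) b^(p−l), which begins with b. The halves differ, so t ∉ L.

In every case uv⁰xy⁰z = uxz ∉ L.

This contradicts the CFL pumping lemma, which requires uv^i xy^i z ∈ L for all i ≥ 0.
Hence L = {ww : w ∈ {a,b}*} is not context-free. ∎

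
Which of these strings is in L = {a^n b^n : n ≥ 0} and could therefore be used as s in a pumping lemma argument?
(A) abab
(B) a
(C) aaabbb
(C) aaabbb

The pumping lemma is applied to a string s that lies in L, so first check membership of each option:
- (A) abab has an a after a b, so it is not of the form a^n b^n and is not in L ✗
- (B) a has 1 a's and 0 b's; 1 ≠ 0, so it is not in L ✗
- (C) aaabbb = a^3 b^3 has equal counts (3 = 3), so it is in L ✓

Only (C) aaabbb is in L, so it is the only candidate that could play the role of s.
(In a complete proof one picks s in terms of the pumping length p so that |s| ≥ p is guaranteed; a fixed string like aaabbb illustrates the shape of such an s.)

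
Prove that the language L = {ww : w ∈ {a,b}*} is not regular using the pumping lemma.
Assume for contradiction that L is regular, and let p ≥ 1 be the pumping length given by the pumping lemma.
Choose s = a^p b a^p b. Then s ∈ L (take w = a^p b) and |s| = 2p + 2 ≥ p.
By the pumping lemma, s = xyz for some x, y, z with |xy| ≤ p, |y| ≥ 1, and xy^i z ∈ L for every i ≥ 0.
Since |xy| ≤ p and the first p symbols of s are all a's, y = a^k for some k with 1 ≤ k ≤ p.

Take i = 2: t = xy²z = a^(p + k) b a^p b.
Suppose t = uu for some string u. The string t contains exactly two b's and ends in b, so u contains exactly one b and ends in b; hence u = a^j b for some j, and uu = a^j b a^j b. Comparing with t = a^(p + k) b a^p b forces j = p + k (first block) and j = p (second block), which is impossible since k ≥ 1. So t ∉ L.

This contradicts the pumping lemma, which requires xy^i z ∈ L for all i ≥ 0.
Hence L = {ww : w ∈ {a,b}*} is not regular. ∎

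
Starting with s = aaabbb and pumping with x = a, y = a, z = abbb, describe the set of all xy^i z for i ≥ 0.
{xy^i z : i ≥ 0} = {a^(2+i) b^3 : i ≥ 0} = {aabbb, aaabbb, aaaabbb, ...}

With x = a, y = a, z = abbb: Starting with aaabbb and pumping the second 'a', we get strings with 2+i a's followed by 3 b's for i = 0, 1, 2, ...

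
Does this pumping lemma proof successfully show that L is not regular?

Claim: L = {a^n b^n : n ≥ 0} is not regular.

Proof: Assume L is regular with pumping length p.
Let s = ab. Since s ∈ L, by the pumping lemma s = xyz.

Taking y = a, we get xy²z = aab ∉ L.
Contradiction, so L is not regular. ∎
The proof is INCORRECT.

Error: The string s = ab may be shorter than p.
The pumping lemma only applies to strings with |s| ≥ p, and p is not under our control.
We must choose s in terms of p, e.g. s = a^p b^p, to ensure |s| ≥ p.
(The proof also fixes one particular y; a valid argument must handle every decomposition with |xy| ≤ p and |y| ≥ 1 — for s = a^p b^p this forces y = a^k, and then xy²z = a^(p+k) b^p ∉ L.)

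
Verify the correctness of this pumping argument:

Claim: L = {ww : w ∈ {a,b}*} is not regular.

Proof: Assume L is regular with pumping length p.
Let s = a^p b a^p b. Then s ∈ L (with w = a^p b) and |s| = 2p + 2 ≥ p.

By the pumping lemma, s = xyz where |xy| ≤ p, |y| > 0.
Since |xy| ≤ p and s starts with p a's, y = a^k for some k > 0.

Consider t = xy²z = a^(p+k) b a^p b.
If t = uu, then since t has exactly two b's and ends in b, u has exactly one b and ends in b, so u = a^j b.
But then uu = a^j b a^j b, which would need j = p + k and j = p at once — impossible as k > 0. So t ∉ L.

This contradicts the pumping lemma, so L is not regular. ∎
The proof is correct.

This proof is valid because:
1. s = a^p b a^p b is in L and is chosen in terms of p, so |s| ≥ p holds for every p
2. The decomposition analysis is correct: |xy| ≤ p forces y to lie inside the leading a's
3. The contradiction is valid: the argument shows a^(p+k) b a^p b cannot be split into two equal halves
4. The conclusion follows logically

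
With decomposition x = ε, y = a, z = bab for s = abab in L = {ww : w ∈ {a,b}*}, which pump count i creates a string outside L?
i = 0

xy⁰z = ε · ε · bab = bab; bab has odd length 3, so it cannot be written as ww and is not in L.
(Other choices also work, e.g. i = 2, 3; only i = 1 is guaranteed to stay in L since xy¹z = s.)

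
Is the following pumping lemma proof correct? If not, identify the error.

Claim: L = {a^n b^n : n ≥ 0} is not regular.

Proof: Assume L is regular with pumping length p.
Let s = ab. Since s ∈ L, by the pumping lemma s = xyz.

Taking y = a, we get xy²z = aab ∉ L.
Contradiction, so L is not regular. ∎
The proof is INCORRECT.

Error: The string s = ab may be shorter than p.
The pumping lemma only applies to strings with |s| ≥ p, and p is not under our control.
We must choose s in terms of p, e.g. s = a^p b^p, to ensure |s| ≥ p.
(The proof also fixes one particular y; a valid argument must handle every decomposition with |xy| ≤ p and |y| ≥ 1 — for s = a^p b^p this forces y = a^k, and then xy²z = a^(p+k) b^p ∉ L.)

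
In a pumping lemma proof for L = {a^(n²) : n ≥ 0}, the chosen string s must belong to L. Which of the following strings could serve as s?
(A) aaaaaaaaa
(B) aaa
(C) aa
(A) aaaaaaaaa

The pumping lemma is applied to a string s that lies in L, so first check membership of each option:
- (A) aaaaaaaaa has length 9 = 3², a perfect square, so it is in L ✓
- (B) aaa has length 3, strictly between 1² = 1 and 2² = 4, so it is not in L ✗
- (C) aa has length 2, strictly between 1² = 1 and 2² = 4, so it is not in L ✗

Only (A) aaaaaaaaa is in L, so it is the only candidate that could play the role of s.
(In a complete proof one picks s in terms of the pumping length p so that |s| ≥ p is guaranteed; a fixed string like aaaaaaaaa illustrates the shape of such an s.)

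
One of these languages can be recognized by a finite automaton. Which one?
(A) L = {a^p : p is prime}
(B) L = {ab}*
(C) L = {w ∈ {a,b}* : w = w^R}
(B) {ab}*

(B) L = {ab}* is regular.

This can be recognized by a finite automaton (DFA/NFA).
Regular expressions like {ab}* define regular languages.

The other choices are not regular:
- {a^p : p is prime}: After pumping, the length becomes composite
- {w ∈ {a,b}* : w = w^R}: After pumping, the string is no longer symmetric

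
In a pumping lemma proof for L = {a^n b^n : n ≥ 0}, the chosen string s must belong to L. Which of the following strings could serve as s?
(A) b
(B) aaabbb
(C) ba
(B) aaabbb

The pumping lemma is applied to a string s that lies in L, so first check membership of each option:
- (A) b has 0 a's and 1 b's; 0 ≠ 1, so it is not in L ✗
- (B) aaabbb = a^3 b^3 has equal counts (3 = 3), so it is in L ✓
- (C) ba has an a after a b, so it is not of the form a^n b^n and is not in L ✗

Only (B) aaabbb is in L, so it is the only candidate that could play the role of s.
(In a complete proof one picks s in terms of the pumping length p so that |s| ≥ p is guaranteed; a fixed string like aaabbb illustrates the shape of such an s.)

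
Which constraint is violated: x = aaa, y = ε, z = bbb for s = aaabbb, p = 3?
Violated: |y| > 0

The decomposition x = aaa, y = ε, z = bbb for s = aaabbb with p = 3
violates the constraint: |y| > 0

|y| = 0, but the pumping lemma requires |y| > 0 (y must be non-empty).

Pumping lemma constraints:
1. xyz = s (decomposition is valid)
2. |xy| ≤ p
3. |y| > 0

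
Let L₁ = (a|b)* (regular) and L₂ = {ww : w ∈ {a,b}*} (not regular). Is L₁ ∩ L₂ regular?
No — L₁ ∩ L₂ is not regular.

(a|b)* is all strings over {a,b}, so L₁ ∩ L₂ = {ww : w ∈ {a,b}*} = L₂ itself, which is not regular (pump s = a^p b a^p b).

Note that the bare facts "L₁ regular, L₂ non-regular" do not settle the question by themselves: the closure of regular languages under ∪, ∩, complement and difference applies only when BOTH operands are regular. With a non-regular operand the result can come out regular or non-regular depending on the specific languages, so one has to work out L₁ ∩ L₂ for this particular pair, as above.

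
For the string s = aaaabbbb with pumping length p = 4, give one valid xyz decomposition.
x = 'a', y = 'aa', z = 'abbbb'

For s = aaaabbbb and p = 4, one valid decomposition is:
- x = 'a' (length 1)
- y = 'aa' (length 2)
- z = 'abbbb' (length 5)

Verification:
- xyz = 'a' + 'aa' + 'abbbb' = aaaabbbb ✓
- |xy| = 3 ≤ 4 ✓
- |y| = 2 > 0 ✓

All pumping lemma constraints are satisfied.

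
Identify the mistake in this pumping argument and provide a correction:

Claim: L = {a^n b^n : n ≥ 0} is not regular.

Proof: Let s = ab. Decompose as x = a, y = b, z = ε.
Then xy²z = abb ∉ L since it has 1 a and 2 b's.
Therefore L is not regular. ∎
Error: The string s = ab might be shorter than the pumping length p.

Correction: Choose s = a^p b^p to ensure |s| ≥ p. Also, the decomposition is wrong: with |xy| ≤ p, y cannot include b's when s starts with p a's.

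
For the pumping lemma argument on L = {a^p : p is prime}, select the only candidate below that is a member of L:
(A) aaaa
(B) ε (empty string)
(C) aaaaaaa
(C) aaaaaaa

The pumping lemma is applied to a string s that lies in L, so first check membership of each option:
- (A) aaaa has length 4 = 2 × 2, which is not prime, so it is not in L ✗
- (B) ε has length 0, which is not prime, so it is not in L ✗
- (C) aaaaaaa has length 7, which is prime, so it is in L ✓

Only (C) aaaaaaa is in L, so it is the only candidate that could play the role of s.
(In a complete proof one picks s in terms of the pumping length p so that |s| ≥ p is guaranteed; a fixed string like aaaaaaa illustrates the shape of such an s.)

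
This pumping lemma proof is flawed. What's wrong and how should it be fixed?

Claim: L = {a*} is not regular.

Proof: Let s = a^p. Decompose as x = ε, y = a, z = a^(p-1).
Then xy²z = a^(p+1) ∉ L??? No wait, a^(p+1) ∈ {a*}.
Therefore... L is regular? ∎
Error: The proof attempts to show a*  is not regular, but a* IS regular!

Correction: a* is a regular language (recognized by a simple DFA with one accepting state and self-loop on 'a'). The pumping lemma can only prove non-regularity, not regularity. For regular languages, pumping always works.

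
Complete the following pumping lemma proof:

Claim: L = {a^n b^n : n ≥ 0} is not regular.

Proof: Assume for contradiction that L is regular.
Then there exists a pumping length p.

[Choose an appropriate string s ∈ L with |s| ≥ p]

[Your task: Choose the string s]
s = a^p b^p

This string is in L (has equal a's and b's) and has length 2p ≥ p.
Any decomposition xyz with |xy| ≤ p means y consists only of a's,
so pumping will unbalance the counts.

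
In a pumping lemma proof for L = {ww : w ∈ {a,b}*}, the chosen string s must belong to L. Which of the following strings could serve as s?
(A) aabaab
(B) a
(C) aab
(A) aabaab

The pumping lemma is applied to a string s that lies in L, so first check membership of each option:
- (A) aabaab splits into halves aab · aab, which are equal, so it is in L (w = aab) ✓
- (B) a has odd length 1, so it cannot be written as ww and is not in L ✗
- (C) aab has odd length 3, so it cannot be written as ww and is not in L ✗

Only (A) aabaab is in L, so it is the only candidate that could play the role of s.
(In a complete proof one picks s in terms of the pumping length p so that |s| ≥ p is guaranteed; a fixed string like aabaab illustrates the shape of such an s.)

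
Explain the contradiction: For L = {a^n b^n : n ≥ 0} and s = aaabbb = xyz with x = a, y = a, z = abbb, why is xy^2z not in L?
xy²z = aaaabbb ∉ L

Pumping with i = 2 replaces y = a by y² = aa:
- Original: s = xyz = aaabbb; aaabbb = a^3 b^3 has equal counts (3 = 3), so it is in L
- Pumped: xy²z = a · aa · abbb = aaaabbb
- aaaabbb has 4 a's and 3 b's; 4 ≠ 3, so it is not in L

The pumping lemma would require xy²z ∈ L, so this decomposition yields a contradiction.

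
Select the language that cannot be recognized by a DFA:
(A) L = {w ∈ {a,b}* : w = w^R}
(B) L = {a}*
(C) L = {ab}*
(A) {w ∈ {a,b}* : w = w^R}

(A) L = {w ∈ {a,b}* : w = w^R} is NOT regular.

The pumping lemma can be used to prove this:
After pumping, the string is no longer symmetric

The other languages are regular because they can be recognized by finite automata.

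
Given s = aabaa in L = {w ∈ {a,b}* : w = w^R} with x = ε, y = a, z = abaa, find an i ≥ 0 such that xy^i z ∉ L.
i = 0

xy⁰z = ε · ε · abaa = abaa; abaa reversed is aaba ≠ abaa, so it is not a palindrome and is not in L.
(Other choices also work, e.g. i = 2, 3; only i = 1 is guaranteed to stay in L since xy¹z = s.)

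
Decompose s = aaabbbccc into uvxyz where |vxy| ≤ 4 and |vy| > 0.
u='aa', v='a', x='bb', y='b', z='ccc'

For s = aaabbbccc with pumping length p = 4:

One valid decomposition:
- u = 'aa'
- v = 'a'
- x = 'bb'
- y = 'b'
- z = 'ccc'

Verification:
- uvxyz = 'aa' + 'a' + 'bb' + 'b' + 'ccc' = aaabbbccc ✓
- |vxy| = |'abbb'| = 4 ≤ 4 ✓
- |vy| = |'ab'| = 2 > 0 ✓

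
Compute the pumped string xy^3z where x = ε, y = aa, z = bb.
aaaaaabb

Given x = '', y = 'aa', z = 'bb' and i = 3:

xy^3z = x + y·y·...·y (3 times) + z
       = '' + 'aa'^3 + 'bb'
       = '' + 'aaaaaa' + 'bb'
       = 'aaaaaabb'

The pumped string is 'aaaaaabb' with length 8.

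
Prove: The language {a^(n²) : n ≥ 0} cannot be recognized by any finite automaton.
Assume for contradiction that L is regular, and let p ≥ 1 be the pumping length given by the pumping lemma.
Choose s = a^(p²). Then s ∈ L and |s| = p² ≥ p.
By the pumping lemma, s = xyz for some x, y, z with |xy| ≤ p, |y| ≥ 1, and xy^i z ∈ L for every i ≥ 0.
Here y = a^k for some k with 1 ≤ k ≤ |xy| ≤ p.

Take i = 2: |xy²z| = p² + k.
Now p² < p² + k ≤ p² + p < p² + 2p + 1 = (p + 1)².
So |xy²z| lies strictly between the consecutive squares p² and (p + 1)², hence is not a perfect square, and xy²z ∉ L.

This contradicts the pumping lemma, which requires xy^i z ∈ L for all i ≥ 0.
Hence L = {a^(n²) : n ≥ 0} is not regular. ∎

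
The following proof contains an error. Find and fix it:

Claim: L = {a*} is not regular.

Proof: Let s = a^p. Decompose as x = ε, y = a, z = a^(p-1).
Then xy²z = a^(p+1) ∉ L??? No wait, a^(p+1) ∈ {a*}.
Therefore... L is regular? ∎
Error: The proof attempts to show a*  is not regular, but a* IS regular!

Correction: a* is a regular language (recognized by a simple DFA with one accepting state and self-loop on 'a'). The pumping lemma can only prove non-regularity, not regularity. For regular languages, pumping always works.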